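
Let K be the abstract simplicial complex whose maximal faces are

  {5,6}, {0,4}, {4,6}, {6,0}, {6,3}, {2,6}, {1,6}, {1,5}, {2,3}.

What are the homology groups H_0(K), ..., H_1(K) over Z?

Fix the vertex order 0 < 1 < 2 < 3 < 4 < 5 < 6 and write every simplex with vertices in increasing order. Then dim K = 1 and the simplices of K are:

  0-simplices (7): [0], [1], [2], [3], [4], [5], [6]
  1-simplices (9): [0,4], [0,6], [1,5], [1,6], [2,3], [2,6], [3,6], [4,6], [5,6]

giving chain groups C_0 ≅ Z^7, C_1 ≅ Z^9.

The boundary map ∂_1: C_1 → C_0 sends each edge [p,q] (with p < q) to q − p. For instance
  ∂[2,6] = [6] − [2].
The resulting 7×9 matrix has rank 6, and its Smith normal form has invariant factors (1,1,1,1,1,1).

From H_k ≅ ker(∂_k) / im(∂_{k+1}) we obtain:

  H_0: rank C_0 − rank ∂_1 = 7 − 6 = 1, and the invariant factors of ∂_1 are all 1, so H_0 ≅ Z.
  H_1: rank ker ∂_1 − rank ∂_2 = (9 − 6) − 0 = 3, and there is no ∂_2, so H_1 ≅ Z^3.

(K is a triangulation of a wedge of 3 circles.)

H_0 = Z,  H_1 = Z^3.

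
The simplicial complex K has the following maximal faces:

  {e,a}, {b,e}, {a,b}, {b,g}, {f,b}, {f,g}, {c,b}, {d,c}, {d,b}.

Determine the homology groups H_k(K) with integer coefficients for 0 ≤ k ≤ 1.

Take the total order a < b < c < d < e < f < g on the vertex set. Then K (dimension 1) consists of the simplices:

  0-simplices (7): a, b, c, d, e, f, g
  1-simplices (9): ab, ae, bc, bd, be, bf, bg, cd, fg

so the chain groups are C_0 ≅ Z^7, C_1 ≅ Z^9.

∂_1: C_1 → C_0 is given by ∂[p,q] = [q] − [p]. For instance
  ∂be = e − b.
As a 7×9 matrix over Z this has rank 6, with invariant factors (1,1,1,1,1,1).

Computing H_k = (kernel of ∂_k) / (image of ∂_{k+1}):

  H_0: rank C_0 − rank ∂_1 = 7 − 6 = 1, and the invariant factors of ∂_1 are all 1, so H_0 ≅ Z.
  H_1: rank ker ∂_1 − rank ∂_2 = (9 − 6) − 0 = 3, and there is no ∂_2, so H_1 ≅ Z^3.

(K is a triangulation of a wedge of 3 circles.)

H_0 ≅ Z,  H_1 ≅ Z^3.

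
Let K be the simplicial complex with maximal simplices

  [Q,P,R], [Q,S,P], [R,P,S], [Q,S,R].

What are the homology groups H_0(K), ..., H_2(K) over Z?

Fix the vertex order P < Q < R < S and write every simplex with vertices in increasing order. Then dim K = 2 and the simplices of K are:

  0-simplices (4): P, Q, R, S
  1-simplices (6): PQ, PR, PS, QR, QS, RS
  2-simplices (4): PQR, PQS, PRS, QRS

so the chain groups are C_0 ≅ Z^4, C_1 ≅ Z^6, C_2 ≅ Z^4.

Boundary ∂_1: C_1 → C_0 sends each edge [p,q] (with p < q) to q − p. For instance
  ∂PS = S − P.
The resulting 4×6 matrix has rank 3, and its Smith normal form has invariant factors (1,1,1).

The boundary map ∂_2: C_2 → C_1 acts by ∂[p,q,r] = [q,r] − [p,r] + [p,q]. For instance
  ∂QRS = RS − QS + QR,
  ∂PQR = QR − PR + PQ.
As a 6×4 matrix over Z this has rank 3, with invariant factors (1,1,1).

Reading off H_k = ker ∂_k / im ∂_{k+1}:

  H_0: rank C_0 − rank ∂_1 = 4 − 3 = 1, and the invariant factors of ∂_1 are all 1, so H_0 ≅ Z.
  H_1: rank ker ∂_1 − rank ∂_2 = (6 − 3) − 3 = 0, and the invariant factors of ∂_2 are all 1, so H_1 ≅ 0.
  H_2: rank ker ∂_2 − rank ∂_3 = (4 − 3) − 0 = 1, and there is no ∂_3, so H_2 ≅ Z.

H_0 = Z,  H_1 = 0,  H_2 = Z.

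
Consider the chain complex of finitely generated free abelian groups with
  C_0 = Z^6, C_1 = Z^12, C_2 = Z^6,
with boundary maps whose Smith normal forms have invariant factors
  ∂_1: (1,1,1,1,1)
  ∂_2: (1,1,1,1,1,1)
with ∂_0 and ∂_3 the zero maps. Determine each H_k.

H_0 ≅ Z,  H_1 ≅ Z,  H_2 = 0.

H_0: b_0 = 6 − 0 − 5 = 1; torsion from ∂_1 factors > 1: none. So H_0 ≅ Z.
H_1: b_1 = 12 − 5 − 6 = 1; torsion from ∂_2 factors > 1: none. So H_1 ≅ Z.
H_2: b_2 = 6 − 6 − 0 = 0; torsion from ∂_3 factors > 1: none. So H_2 ≅ 0.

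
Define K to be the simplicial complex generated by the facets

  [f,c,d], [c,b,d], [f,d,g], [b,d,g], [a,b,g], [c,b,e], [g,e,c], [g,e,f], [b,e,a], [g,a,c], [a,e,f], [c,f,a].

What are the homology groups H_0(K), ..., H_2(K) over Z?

H_0 ≅ Z,  H_1 ≅ Z_2,  H_2 = 0.

Fix the vertex order a < b < c < d < e < f < g and write every simplex with vertices in increasing order. Then dim K = 2 and the simplices of K are:

  0-simplices (7): a, b, c, d, e, f, g
  1-simplices (18): ab, ac, ae, af, ag, bc, bd, be, bg, cd, ce, cf, cg, df, dg, ef, eg, fg
  2-simplices (12): abe, abg, acf, acg, aef, bcd, bce, bdg, cdf, ceg, dfg, efg

giving chain groups C_0 ≅ Z^7, C_1 ≅ Z^18, C_2 ≅ Z^12.

The boundary map ∂_1: C_1 → C_0 sends each edge [p,q] (with p < q) to q − p. For instance
  ∂bc = c − b.
The resulting 7×18 matrix has rank 6, and its Smith normal form has invariant factors (1,1,1,1,1,1).

∂_2: C_2 → C_1 acts by ∂[p,q,r] = [q,r] − [p,r] + [p,q]. For instance
  ∂bcd = cd − bd + bc,
  ∂acg = cg − ag + ac.
This gives a 18×12 integer matrix of rank 12; reducing to Smith normal form yields diagonal entries (1,1,1,1,1,1,1,1,1,1,1,2).

Reading off H_k = ker ∂_k / im ∂_{k+1}:

  H_0: rank C_0 − rank ∂_1 = 7 − 6 = 1, and the invariant factors of ∂_1 are all 1, so H_0 = Z.
  H_1: rank ker ∂_1 − rank ∂_2 = (18 − 6) − 12 = 0, and ∂_2 has invariant factor 2 > 1, so H_1 = Z_2.
  H_2: rank ker ∂_2 − rank ∂_3 = (12 − 12) − 0 = 0, and there is no ∂_3, so H_2 = 0.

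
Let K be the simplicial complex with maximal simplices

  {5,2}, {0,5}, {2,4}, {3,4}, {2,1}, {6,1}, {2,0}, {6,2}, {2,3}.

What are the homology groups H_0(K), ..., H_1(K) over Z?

Take the total order 0 < 1 < 2 < 3 < 4 < 5 < 6 on the vertex set. Then K (dimension 1) consists of the simplices:

  0-simplices (7): [0], [1], [2], [3], [4], [5], [6]
  1-simplices (9): [0,2], [0,5], [1,2], [1,6], [2,3], [2,4], [2,5], [2,6], [3,4]

so the chain groups are C_0 ≅ Z^7, C_1 ≅ Z^9.

The boundary map ∂_1: C_1 → C_0 maps an edge to its endpoints' difference, ∂[p,q] = q − p.
The 7×9 boundary matrix has rank 6 and Smith normal form diag(1,1,1,1,1,1).

Reading off H_k = ker ∂_k / im ∂_{k+1}:

  H_0: rank C_0 − rank ∂_1 = 7 − 6 = 1, and the invariant factors of ∂_1 are all 1, so H_0 = Z.
  H_1: rank ker ∂_1 − rank ∂_2 = (9 − 6) − 0 = 3, and there is no ∂_2, so H_1 = Z^3.

H_0 = Z,  H_1 = Z^3.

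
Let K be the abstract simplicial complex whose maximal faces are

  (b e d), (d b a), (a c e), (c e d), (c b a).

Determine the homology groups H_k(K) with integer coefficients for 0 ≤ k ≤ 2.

H_0 ≅ Z,  H_1 ≅ Z,  H_2 = 0.

We work with the vertex ordering a < b < c < d < e. The simplices of K, each written with vertices in increasing order, are:

  0-simplices (5): a, b, c, d, e
  1-simplices (10): ab, ac, ad, ae, bc, bd, be, cd, ce, de
  2-simplices (5): abc, abd, ace, bde, cde

Hence C_0 ≅ Z^5, C_1 ≅ Z^10, C_2 ≅ Z^5.

Boundary ∂_1: C_1 → C_0 sends each edge [p,q] (with p < q) to q − p. For instance
  ∂de = e − d.
As a 5×10 matrix over Z this has rank 4, with invariant factors (1,1,1,1).

The boundary map ∂_2: C_2 → C_1 maps a triangle to the signed sum of its edges. For instance
  ∂abc = bc − ac + ab,
  ∂bde = de − be + bd.
As a 10×5 matrix over Z this has rank 5, with invariant factors (1,1,1,1,1).

Now H_k = ker ∂_k / im ∂_{k+1}, so:

  H_0: rank C_0 − rank ∂_1 = 5 − 4 = 1, and the invariant factors of ∂_1 are all 1, so H_0 ≅ Z.
  H_1: rank ker ∂_1 − rank ∂_2 = (10 − 4) − 5 = 1, and the invariant factors of ∂_2 are all 1, so H_1 ≅ Z.
  H_2: rank ker ∂_2 − rank ∂_3 = (5 − 5) − 0 = 0, and there is no ∂_3, so H_2 ≅ 0.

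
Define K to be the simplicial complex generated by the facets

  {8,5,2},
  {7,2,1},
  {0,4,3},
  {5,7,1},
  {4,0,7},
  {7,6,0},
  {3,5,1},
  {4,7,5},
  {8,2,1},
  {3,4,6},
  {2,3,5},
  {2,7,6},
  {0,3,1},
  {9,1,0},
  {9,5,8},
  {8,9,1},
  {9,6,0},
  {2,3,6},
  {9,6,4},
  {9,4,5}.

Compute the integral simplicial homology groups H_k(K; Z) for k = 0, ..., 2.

Order the vertices as 0 < 1 < 2 < 3 < 4 < 5 < 6 < 7 < 8 < 9. Listing each simplex with vertices in this order, K has dimension 2 with simplices:

  0-simplices (10): [0], [1], [2], [3], [4], [5], [6], [7], [8], [9]
  1-simplices (30): (30 of them)
  2-simplices (20): (20 of them)

so the chain groups are C_0 ≅ Z^10, C_1 ≅ Z^30, C_2 ≅ Z^20.

The boundary map ∂_1: C_1 → C_0 maps an edge to its endpoints' difference, ∂[p,q] = q − p. For instance
  ∂[4,9] = [9] − [4].
The resulting 10×30 matrix has rank 9, and its Smith normal form has invariant factors (1,1,1,1,1,1,1,1,1).

The boundary map ∂_2: C_2 → C_1 sends each 2-simplex [p,q,r] to [q,r] − [p,r] + [p,q]. For instance
  ∂[1,2,7] = [2,7] − [1,7] + [1,2],
  ∂[0,1,9] = [1,9] − [0,9] + [0,1].
The 30×20 boundary matrix has rank 20 and Smith normal form diag(1,1,1,1,1,1,1,1,1,1,1,1,1,1,1,1,1,1,1,2).

Reading off H_k = ker ∂_k / im ∂_{k+1}:

  H_0: rank C_0 − rank ∂_1 = 10 − 9 = 1, and the invariant factors of ∂_1 are all 1, so H_0 ≅ Z.
  H_1: rank ker ∂_1 − rank ∂_2 = (30 − 9) − 20 = 1, and ∂_2 has invariant factor 2 > 1, so H_1 ≅ Z ⊕ Z_2.
  H_2: rank ker ∂_2 − rank ∂_3 = (20 − 20) − 0 = 0, and there is no ∂_3, so H_2 ≅ 0.

As a check, the Euler characteristic is 10 − 30 + 20 = 0, which agrees with 1 − 1 + 0 = 0.

H_0 ≅ Z,  H_1 ≅ Z ⊕ Z_2,  H_2 = 0.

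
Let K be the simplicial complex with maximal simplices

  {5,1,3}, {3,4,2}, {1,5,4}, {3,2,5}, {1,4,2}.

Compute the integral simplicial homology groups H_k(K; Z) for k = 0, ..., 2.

Fix the vertex order 1 < 2 < 3 < 4 < 5 and write every simplex with vertices in increasing order. Then dim K = 2 and the simplices of K are:

  0-simplices (5): [1], [2], [3], [4], [5]
  1-simplices (10): [1,2], [1,3], [1,4], [1,5], [2,3], [2,4], [2,5], [3,4], [3,5], [4,5]
  2-simplices (5): [1,2,4], [1,3,5], [1,4,5], [2,3,4], [2,3,5]

so the chain groups are C_0 ≅ Z^5, C_1 ≅ Z^10, C_2 ≅ Z^5.

∂_1: C_1 → C_0 sends each edge [p,q] (with p < q) to q − p.
The 5×10 boundary matrix has rank 4 and Smith normal form diag(1,1,1,1).

The boundary map ∂_2: C_2 → C_1 sends each 2-simplex [p,q,r] to [q,r] − [p,r] + [p,q]. For instance
  ∂[2,3,5] = [3,5] − [2,5] + [2,3],
  ∂[1,3,5] = [3,5] − [1,5] + [1,3].
The 10×5 boundary matrix has rank 5 and Smith normal form diag(1,1,1,1,1).

Now H_k = ker ∂_k / im ∂_{k+1}, so:

  H_0: rank C_0 − rank ∂_1 = 5 − 4 = 1, and the invariant factors of ∂_1 are all 1, so H_0 = Z.
  H_1: rank ker ∂_1 − rank ∂_2 = (10 − 4) − 5 = 1, and the invariant factors of ∂_2 are all 1, so H_1 = Z.
  H_2: rank ker ∂_2 − rank ∂_3 = (5 − 5) − 0 = 0, and there is no ∂_3, so H_2 = 0.

As a check, the Euler characteristic is 5 − 10 + 5 = 0, which agrees with 1 − 1 + 0 = 0.

H_0 ≅ Z,  H_1 ≅ Z,  H_2 = 0.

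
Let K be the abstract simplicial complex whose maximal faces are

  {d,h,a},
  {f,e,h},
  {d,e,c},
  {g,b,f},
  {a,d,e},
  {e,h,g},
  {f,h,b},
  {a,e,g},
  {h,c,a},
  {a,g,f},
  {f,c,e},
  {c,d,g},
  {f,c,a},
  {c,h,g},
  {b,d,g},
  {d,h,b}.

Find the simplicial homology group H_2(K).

H_2 = Z.

We work with the vertex ordering a < b < c < d < e < f < g < h. The simplices of K, each written with vertices in increasing order, are:

  0-simplices (8): a, b, c, d, e, f, g, h
  1-simplices (24): ac, ad, ae, af, ag, ah, bd, bf, bg, bh, cd, ce, cf, cg, ch, de, dg, dh, ef, eg, eh, fg, fh, gh
  2-simplices (16): acf, ach, ade, adh, aeg, afg, bdg, bdh, bfg, bfh, cde, cdg, cef, cgh, efh, egh

Hence C_0 ≅ Z^8, C_1 ≅ Z^24, C_2 ≅ Z^16.

Boundary ∂_1: C_1 → C_0 maps an edge to its endpoints' difference, ∂[p,q] = q − p. For instance
  ∂ah = h − a.
As a 8×24 matrix over Z this has rank 7, with invariant factors (1,1,1,1,1,1,1).

The boundary map ∂_2: C_2 → C_1 maps a triangle to the signed sum of its edges. For instance
  ∂cdg = dg − cg + cd,
  ∂egh = gh − eh + eg.
The 24×16 boundary matrix has rank 15 and Smith normal form diag(1,1,1,1,1,1,1,1,1,1,1,1,1,1,1).

Computing H_k = (kernel of ∂_k) / (image of ∂_{k+1}):

  H_2: rank ker ∂_2 − rank ∂_3 = (16 − 15) − 0 = 1, and there is no ∂_3, so H_2 = Z.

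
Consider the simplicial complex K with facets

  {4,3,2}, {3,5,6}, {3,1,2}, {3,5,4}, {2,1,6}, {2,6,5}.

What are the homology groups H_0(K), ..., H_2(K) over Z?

Order the vertices as 1 < 2 < 3 < 4 < 5 < 6. Listing each simplex with vertices in this order, K has dimension 2 with simplices:

  0-simplices (6): [1], [2], [3], [4], [5], [6]
  1-simplices (12): [1,2], [1,3], [1,6], [2,3], [2,4], [2,5], [2,6], [3,4], [3,5], [3,6], [4,5], [5,6]
  2-simplices (6): [1,2,3], [1,2,6], [2,3,4], [2,5,6], [3,4,5], [3,5,6]

so the chain groups are C_0 ≅ Z^6, C_1 ≅ Z^12, C_2 ≅ Z^6.

The boundary map ∂_1: C_1 → C_0 sends each edge [p,q] (with p < q) to q − p. For instance
  ∂[5,6] = [6] − [5].
This gives a 6×12 integer matrix of rank 5; reducing to Smith normal form yields diagonal entries (1,1,1,1,1).

Boundary ∂_2: C_2 → C_1 maps a triangle to the signed sum of its edges. For instance
  ∂[3,4,5] = [4,5] − [3,5] + [3,4],
  ∂[2,3,4] = [3,4] − [2,4] + [2,3].
The resulting 12×6 matrix has rank 6, and its Smith normal form has invariant factors (1,1,1,1,1,1).

Reading off H_k = ker ∂_k / im ∂_{k+1}:

  H_0: rank C_0 − rank ∂_1 = 6 − 5 = 1, and the invariant factors of ∂_1 are all 1, so H_0 ≅ Z.
  H_1: rank ker ∂_1 − rank ∂_2 = (12 − 5) − 6 = 1, and the invariant factors of ∂_2 are all 1, so H_1 ≅ Z.
  H_2: rank ker ∂_2 − rank ∂_3 = (6 − 6) − 0 = 0, and there is no ∂_3, so H_2 ≅ 0.

As a check, the Euler characteristic is 6 − 12 + 6 = 0, which agrees with 1 − 1 + 0 = 0.
(K is a triangulation of the cylinder S^1 x I.)

H_0 = Z,  H_1 = Z,  H_2 = 0.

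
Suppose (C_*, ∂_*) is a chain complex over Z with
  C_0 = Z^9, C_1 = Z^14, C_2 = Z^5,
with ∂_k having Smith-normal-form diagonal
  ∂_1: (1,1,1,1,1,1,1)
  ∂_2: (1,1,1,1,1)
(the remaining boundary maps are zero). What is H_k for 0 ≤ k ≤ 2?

H_0 ≅ Z^2,  H_1 ≅ Z^2,  H_2 = 0.

H_0: b_0 = 9 − 0 − 7 = 2; torsion from ∂_1 factors > 1: none. So H_0 ≅ Z^2.
H_1: b_1 = 14 − 7 − 5 = 2; torsion from ∂_2 factors > 1: none. So H_1 ≅ Z^2.
H_2: b_2 = 5 − 5 − 0 = 0; torsion from ∂_3 factors > 1: none. So H_2 ≅ 0.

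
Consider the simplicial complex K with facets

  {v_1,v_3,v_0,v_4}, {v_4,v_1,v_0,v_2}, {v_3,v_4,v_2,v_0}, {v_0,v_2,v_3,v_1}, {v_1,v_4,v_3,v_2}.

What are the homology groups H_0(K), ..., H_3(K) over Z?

H_0 ≅ Z,  H_1 = 0,  H_2 = 0,  H_3 ≅ Z.

We work with the vertex ordering v_0 < v_1 < v_2 < v_3 < v_4. The simplices of K, each written with vertices in increasing order, are:

  0-simplices (5): [v_0], [v_1], [v_2], [v_3], [v_4]
  1-simplices (10): [v_0,v_1], [v_0,v_2], [v_0,v_3], [v_0,v_4], [v_1,v_2], [v_1,v_3], [v_1,v_4], [v_2,v_3], [v_2,v_4], [v_3,v_4]
  2-simplices (10): [v_0,v_1,v_2], [v_0,v_1,v_3], [v_0,v_1,v_4], [v_0,v_2,v_3], [v_0,v_2,v_4], [v_0,v_3,v_4], [v_1,v_2,v_3], [v_1,v_2,v_4], [v_1,v_3,v_4], [v_2,v_3,v_4]
  3-simplices (5): [v_0,v_1,v_2,v_3], [v_0,v_1,v_2,v_4], [v_0,v_1,v_3,v_4], [v_0,v_2,v_3,v_4], [v_1,v_2,v_3,v_4]

so the chain groups are C_0 ≅ Z^5, C_1 ≅ Z^10, C_2 ≅ Z^10, C_3 ≅ Z^5.

Boundary ∂_1: C_1 → C_0 is given by ∂[p,q] = [q] − [p].
This gives a 5×10 integer matrix of rank 4; reducing to Smith normal form yields diagonal entries (1,1,1,1).

∂_2: C_2 → C_1 sends each 2-simplex [p,q,r] to [q,r] − [p,r] + [p,q]. For instance
  ∂[v_0,v_1,v_3] = [v_1,v_3] − [v_0,v_3] + [v_0,v_1],
  ∂[v_1,v_2,v_3] = [v_2,v_3] − [v_1,v_3] + [v_1,v_2].
This gives a 10×10 integer matrix of rank 6; reducing to Smith normal form yields diagonal entries (1,1,1,1,1,1).

Boundary ∂_3: C_3 → C_2 sends each 3-simplex σ to the alternating sum Σ_i (−1)^i (σ with its i-th vertex removed). For instance
  ∂[v_0,v_2,v_3,v_4] = [v_2,v_3,v_4] − [v_0,v_3,v_4] + [v_0,v_2,v_4] − [v_0,v_2,v_3],
  ∂[v_1,v_2,v_3,v_4] = [v_2,v_3,v_4] − [v_1,v_3,v_4] + [v_1,v_2,v_4] − [v_1,v_2,v_3].
The resulting 10×5 matrix has rank 4, and its Smith normal form has invariant factors (1,1,1,1).

Reading off H_k = ker ∂_k / im ∂_{k+1}:

  H_0: rank C_0 − rank ∂_1 = 5 − 4 = 1, and the invariant factors of ∂_1 are all 1, so H_0 = Z.
  H_1: rank ker ∂_1 − rank ∂_2 = (10 − 4) − 6 = 0, and the invariant factors of ∂_2 are all 1, so H_1 = 0.
  H_2: rank ker ∂_2 − rank ∂_3 = (10 − 6) − 4 = 0, and the invariant factors of ∂_3 are all 1, so H_2 = 0.
  H_3: rank ker ∂_3 − rank ∂_4 = (5 − 4) − 0 = 1, and there is no ∂_4, so H_3 = Z.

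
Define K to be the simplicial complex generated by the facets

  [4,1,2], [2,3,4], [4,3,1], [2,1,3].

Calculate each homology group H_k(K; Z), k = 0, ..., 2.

H_0 ≅ Z,  H_1 = 0,  H_2 ≅ Z.

K has 4 vertices, 6 edges, 4 triangles.
rank ∂_0 = 0, rank ∂_1 = 3 ⇒ b_0 = 4 − 0 − 3 = 1; all invariant factors of ∂_1 are 1 so no torsion. So H_0 ≅ Z.
rank ∂_1 = 3, rank ∂_2 = 3 ⇒ b_1 = 6 − 3 − 3 = 0; all invariant factors of ∂_2 are 1 so no torsion. So H_1 ≅ 0.
rank ∂_2 = 3, rank ∂_3 = 0 ⇒ b_2 = 4 − 3 − 0 = 1. So H_2 ≅ Z.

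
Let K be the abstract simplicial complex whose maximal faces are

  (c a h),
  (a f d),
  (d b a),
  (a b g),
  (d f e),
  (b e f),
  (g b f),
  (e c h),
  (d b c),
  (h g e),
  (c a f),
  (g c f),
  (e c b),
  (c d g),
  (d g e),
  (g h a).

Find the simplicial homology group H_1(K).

Take the total order a < b < c < d < e < f < g < h on the vertex set. Then K (dimension 2) consists of the simplices:

  0-simplices (8): a, b, c, d, e, f, g, h
  1-simplices (24): ab, ac, ad, af, ag, ah, bc, bd, be, bf, bg, cd, ce, cf, cg, ch, de, df, dg, ef, eg, eh, fg, gh
  2-simplices (16): abd, abg, acf, ach, adf, agh, bcd, bce, bef, bfg, cdg, ceh, cfg, def, deg, egh

giving chain groups C_0 ≅ Z^8, C_1 ≅ Z^24, C_2 ≅ Z^16.

∂_1: C_1 → C_0 maps an edge to its endpoints' difference, ∂[p,q] = q − p. For instance
  ∂ab = b − a.
The resulting 8×24 matrix has rank 7, and its Smith normal form has invariant factors (1,1,1,1,1,1,1).

The boundary map ∂_2: C_2 → C_1 maps a triangle to the signed sum of its edges. For instance
  ∂ceh = eh − ch + ce,
  ∂adf = df − af + ad.
The resulting 24×16 matrix has rank 15, and its Smith normal form has invariant factors (1,1,1,1,1,1,1,1,1,1,1,1,1,1,1).

Reading off H_k = ker ∂_k / im ∂_{k+1}:

  H_1: rank ker ∂_1 − rank ∂_2 = (24 − 7) − 15 = 2, and the invariant factors of ∂_2 are all 1, so H_1 ≅ Z^2.

(K is a triangulation of the torus T^2.)

H_1 ≅ Z^2.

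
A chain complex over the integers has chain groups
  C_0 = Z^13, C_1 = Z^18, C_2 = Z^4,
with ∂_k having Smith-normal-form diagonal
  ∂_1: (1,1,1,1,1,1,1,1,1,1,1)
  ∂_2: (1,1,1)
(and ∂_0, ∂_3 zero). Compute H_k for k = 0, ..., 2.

H_0: b_0 = 13 − 0 − 11 = 2; torsion from ∂_1 factors > 1: none. So H_0 ≅ Z^2.
H_1: b_1 = 18 − 11 − 3 = 4; torsion from ∂_2 factors > 1: none. So H_1 ≅ Z^4.
H_2: b_2 = 4 − 3 − 0 = 1; torsion from ∂_3 factors > 1: none. So H_2 ≅ Z.

H_0 ≅ Z^2,  H_1 ≅ Z^4,  H_2 ≅ Z.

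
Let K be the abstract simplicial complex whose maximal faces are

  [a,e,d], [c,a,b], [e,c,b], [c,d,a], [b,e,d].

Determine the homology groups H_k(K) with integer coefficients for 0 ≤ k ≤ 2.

H_0 ≅ Z,  H_1 ≅ Z,  H_2 = 0.

Fix the vertex order a < b < c < d < e and write every simplex with vertices in increasing order. Then dim K = 2 and the simplices of K are:

  0-simplices (5): a, b, c, d, e
  1-simplices (10): ab, ac, ad, ae, bc, bd, be, cd, ce, de
  2-simplices (5): abc, acd, ade, bce, bde

giving chain groups C_0 ≅ Z^5, C_1 ≅ Z^10, C_2 ≅ Z^5.

∂_1: C_1 → C_0 is given by ∂[p,q] = [q] − [p].
The 5×10 boundary matrix has rank 4 and Smith normal form diag(1,1,1,1).

The boundary map ∂_2: C_2 → C_1 maps a triangle to the signed sum of its edges. For instance
  ∂bce = ce − be + bc,
  ∂bde = de − be + bd.
As a 10×5 matrix over Z this has rank 5, with invariant factors (1,1,1,1,1).

Reading off H_k = ker ∂_k / im ∂_{k+1}:

  H_0: rank C_0 − rank ∂_1 = 5 − 4 = 1, and the invariant factors of ∂_1 are all 1, so H_0 = Z.
  H_1: rank ker ∂_1 − rank ∂_2 = (10 − 4) − 5 = 1, and the invariant factors of ∂_2 are all 1, so H_1 = Z.
  H_2: rank ker ∂_2 − rank ∂_3 = (5 − 5) − 0 = 0, and there is no ∂_3, so H_2 = 0.

As a check, the Euler characteristic is 5 − 10 + 5 = 0, which agrees with 1 − 1 + 0 = 0.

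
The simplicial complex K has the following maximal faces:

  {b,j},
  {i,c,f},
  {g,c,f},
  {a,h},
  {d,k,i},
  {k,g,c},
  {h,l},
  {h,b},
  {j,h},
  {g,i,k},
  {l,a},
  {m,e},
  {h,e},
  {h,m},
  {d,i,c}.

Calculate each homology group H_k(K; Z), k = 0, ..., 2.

We work with the vertex ordering a < b < c < d < e < f < g < h < i < j < k < l < m. The simplices of K, each written with vertices in increasing order, are:

  0-simplices (13): a, b, c, d, e, f, g, h, i, j, k, l, m
  1-simplices (21): ah, al, bh, bj, cd, cf, cg, ci, ck, di, dk, eh, em, fg, fi, gi, gk, hj, hl, hm, ik
  2-simplices (6): cdi, cfg, cfi, cgk, dik, gik

Hence C_0 ≅ Z^13, C_1 ≅ Z^21, C_2 ≅ Z^6.

∂_1: C_1 → C_0 sends each edge [p,q] (with p < q) to q − p. For instance
  ∂fg = g − f.
This gives a 13×21 integer matrix of rank 11; reducing to Smith normal form yields diagonal entries (1,1,1,1,1,1,1,1,1,1,1).

Boundary ∂_2: C_2 → C_1 acts by ∂[p,q,r] = [q,r] − [p,r] + [p,q]. For instance
  ∂gik = ik − gk + gi,
  ∂cfg = fg − cg + cf.
This gives a 21×6 integer matrix of rank 6; reducing to Smith normal form yields diagonal entries (1,1,1,1,1,1).

Reading off H_k = ker ∂_k / im ∂_{k+1}:

  H_0: rank C_0 − rank ∂_1 = 13 − 11 = 2, and the invariant factors of ∂_1 are all 1, so H_0 ≅ Z^2.
  H_1: rank ker ∂_1 − rank ∂_2 = (21 − 11) − 6 = 4, and the invariant factors of ∂_2 are all 1, so H_1 ≅ Z^4.
  H_2: rank ker ∂_2 − rank ∂_3 = (6 − 6) − 0 = 0, and there is no ∂_3, so H_2 ≅ 0.

(K is a triangulation of the disjoint union of the cylinder S^1 x I and a wedge of 3 circles.)

H_0 = Z^2,  H_1 = Z^4,  H_2 = 0.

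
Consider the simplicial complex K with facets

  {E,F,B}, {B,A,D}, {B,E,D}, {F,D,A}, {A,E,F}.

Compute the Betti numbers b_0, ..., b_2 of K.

b_0 = 1, b_1 = 1, b_2 = 0.

Take the total order A < B < D < E < F on the vertex set. Then K (dimension 2) consists of the simplices:

  0-simplices (5): A, B, D, E, F
  1-simplices (10): AB, AD, AE, AF, BD, BE, BF, DE, DF, EF
  2-simplices (5): ABD, ADF, AEF, BDE, BEF

so the chain groups are C_0 ≅ Z^5, C_1 ≅ Z^10, C_2 ≅ Z^5.

∂_1: C_1 → C_0 maps an edge to its endpoints' difference, ∂[p,q] = q − p. For instance
  ∂AD = D − A.
The 5×10 boundary matrix has rank 4 and Smith normal form diag(1,1,1,1).

∂_2: C_2 → C_1 maps a triangle to the signed sum of its edges. For instance
  ∂ADF = DF − AF + AD,
  ∂AEF = EF − AF + AE.
The resulting 10×5 matrix has rank 5, and its Smith normal form has invariant factors (1,1,1,1,1).

Reading off H_k = ker ∂_k / im ∂_{k+1}:

  H_0: rank C_0 − rank ∂_1 = 5 − 4 = 1, and the invariant factors of ∂_1 are all 1, so H_0 = Z.
  H_1: rank ker ∂_1 − rank ∂_2 = (10 − 4) − 5 = 1, and the invariant factors of ∂_2 are all 1, so H_1 = Z.
  H_2: rank ker ∂_2 − rank ∂_3 = (5 − 5) − 0 = 0, and there is no ∂_3, so H_2 = 0.

As a check, the Euler characteristic is 5 − 10 + 5 = 0, which agrees with 1 − 1 + 0 = 0.

Hence the Betti numbers are b_0 = 1, b_1 = 1, b_2 = 0.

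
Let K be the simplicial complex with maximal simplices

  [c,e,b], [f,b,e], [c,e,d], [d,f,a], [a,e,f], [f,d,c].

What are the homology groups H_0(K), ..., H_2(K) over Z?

H_0 ≅ Z,  H_1 ≅ Z,  H_2 = 0.

K has 6 vertices, 12 edges, 6 triangles.
rank ∂_0 = 0, rank ∂_1 = 5 ⇒ b_0 = 6 − 0 − 5 = 1; all invariant factors of ∂_1 are 1 so no torsion. So H_0 ≅ Z.
rank ∂_1 = 5, rank ∂_2 = 6 ⇒ b_1 = 12 − 5 − 6 = 1; all invariant factors of ∂_2 are 1 so no torsion. So H_1 ≅ Z.
rank ∂_2 = 6, rank ∂_3 = 0 ⇒ b_2 = 6 − 6 − 0 = 0. So H_2 ≅ 0.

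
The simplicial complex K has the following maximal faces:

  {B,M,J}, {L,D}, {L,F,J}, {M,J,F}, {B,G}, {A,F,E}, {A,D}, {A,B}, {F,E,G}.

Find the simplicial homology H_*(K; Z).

H_0 = Z,  H_1 = Z^3,  H_2 = 0.

K has 9 vertices, 16 edges, 5 triangles.
rank ∂_0 = 0, rank ∂_1 = 8 ⇒ b_0 = 9 − 0 − 8 = 1; all invariant factors of ∂_1 are 1 so no torsion. So H_0 = Z.
rank ∂_1 = 8, rank ∂_2 = 5 ⇒ b_1 = 16 − 8 − 5 = 3; all invariant factors of ∂_2 are 1 so no torsion. So H_1 = Z^3.
rank ∂_2 = 5, rank ∂_3 = 0 ⇒ b_2 = 5 − 5 − 0 = 0. So H_2 = 0.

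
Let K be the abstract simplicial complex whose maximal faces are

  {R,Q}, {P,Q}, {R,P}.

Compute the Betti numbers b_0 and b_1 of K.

Order the vertices as P < Q < R. Listing each simplex with vertices in this order, K has dimension 1 with simplices:

  0-simplices (3): P, Q, R
  1-simplices (3): PQ, PR, QR

giving chain groups C_0 ≅ Z^3, C_1 ≅ Z^3.

Boundary ∂_1: C_1 → C_0 sends each edge [p,q] (with p < q) to q − p.
The 3×3 boundary matrix has rank 2 and Smith normal form diag(1,1).

Now H_k = ker ∂_k / im ∂_{k+1}, so:

  H_0: rank C_0 − rank ∂_1 = 3 − 2 = 1, and the invariant factors of ∂_1 are all 1, so H_0 ≅ Z.
  H_1: rank ker ∂_1 − rank ∂_2 = (3 − 2) − 0 = 1, and there is no ∂_2, so H_1 ≅ Z.

Hence the Betti numbers are b_0 = 1, b_1 = 1.

b_0 = 1, b_1 = 1.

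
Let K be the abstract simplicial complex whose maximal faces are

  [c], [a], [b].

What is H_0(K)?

Order the vertices as a < b < c. Listing each simplex with vertices in this order, K has dimension 0 with simplices:

  0-simplices (3): a, b, c

Hence C_0 ≅ Z^3.

Computing H_k = (kernel of ∂_k) / (image of ∂_{k+1}):

  H_0: rank C_0 − rank ∂_1 = 3 − 0 = 3, and there is no ∂_1, so H_0 ≅ Z^3.

H_0 = Z^3.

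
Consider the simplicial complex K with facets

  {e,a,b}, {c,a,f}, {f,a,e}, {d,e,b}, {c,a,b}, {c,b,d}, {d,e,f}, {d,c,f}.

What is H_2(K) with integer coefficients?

K has 6 vertices, 12 edges, 8 triangles.
rank ∂_2 = 7, rank ∂_3 = 0 ⇒ b_2 = 8 − 7 − 0 = 1. So H_2 = Z.

H_2 ≅ Z.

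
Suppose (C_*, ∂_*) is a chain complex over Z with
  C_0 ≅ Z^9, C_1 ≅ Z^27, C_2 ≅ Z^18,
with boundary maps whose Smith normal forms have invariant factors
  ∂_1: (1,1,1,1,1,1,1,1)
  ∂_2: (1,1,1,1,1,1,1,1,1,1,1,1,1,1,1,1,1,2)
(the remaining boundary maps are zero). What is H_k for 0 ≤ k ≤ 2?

H_0: b_0 = 9 − 0 − 8 = 1; torsion from ∂_1 factors > 1: none. So H_0 ≅ Z.
H_1: b_1 = 27 − 8 − 18 = 1; torsion from ∂_2 factors > 1: [2]. So H_1 ≅ Z ⊕ Z/2.
H_2: b_2 = 18 − 18 − 0 = 0; torsion from ∂_3 factors > 1: none. So H_2 ≅ 0.

H_0 ≅ Z,  H_1 ≅ Z ⊕ Z/2,  H_2 = 0.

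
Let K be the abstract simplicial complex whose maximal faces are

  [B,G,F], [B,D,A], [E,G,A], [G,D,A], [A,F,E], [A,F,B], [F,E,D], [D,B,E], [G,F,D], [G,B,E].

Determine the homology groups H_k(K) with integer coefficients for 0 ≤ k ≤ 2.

Take the total order A < B < D < E < F < G on the vertex set. Then K (dimension 2) consists of the simplices:

  0-simplices (6): A, B, D, E, F, G
  1-simplices (15): AB, AD, AE, AF, AG, BD, BE, BF, BG, DE, DF, DG, EF, EG, FG
  2-simplices (10): ABD, ABF, ADG, AEF, AEG, BDE, BEG, BFG, DEF, DFG

Hence C_0 ≅ Z^6, C_1 ≅ Z^15, C_2 ≅ Z^10.

The boundary map ∂_1: C_1 → C_0 is given by ∂[p,q] = [q] − [p]. For instance
  ∂AF = F − A.
As a 6×15 matrix over Z this has rank 5, with invariant factors (1,1,1,1,1).

The boundary map ∂_2: C_2 → C_1 sends each 2-simplex [p,q,r] to [q,r] − [p,r] + [p,q]. For instance
  ∂ADG = DG − AG + AD,
  ∂DFG = FG − DG + DF.
This gives a 15×10 integer matrix of rank 10; reducing to Smith normal form yields diagonal entries (1,1,1,1,1,1,1,1,1,2).

From H_k ≅ ker(∂_k) / im(∂_{k+1}) we obtain:

  H_0: rank C_0 − rank ∂_1 = 6 − 5 = 1, and the invariant factors of ∂_1 are all 1, so H_0 = Z.
  H_1: rank ker ∂_1 − rank ∂_2 = (15 − 5) − 10 = 0, and ∂_2 has invariant factor 2 > 1, so H_1 = Z/2Z.
  H_2: rank ker ∂_2 − rank ∂_3 = (10 − 10) − 0 = 0, and there is no ∂_3, so H_2 = 0.

(K is a triangulation of the real projective plane RP^2.)

H_0 ≅ Z,  H_1 ≅ Z/2Z,  H_2 = 0.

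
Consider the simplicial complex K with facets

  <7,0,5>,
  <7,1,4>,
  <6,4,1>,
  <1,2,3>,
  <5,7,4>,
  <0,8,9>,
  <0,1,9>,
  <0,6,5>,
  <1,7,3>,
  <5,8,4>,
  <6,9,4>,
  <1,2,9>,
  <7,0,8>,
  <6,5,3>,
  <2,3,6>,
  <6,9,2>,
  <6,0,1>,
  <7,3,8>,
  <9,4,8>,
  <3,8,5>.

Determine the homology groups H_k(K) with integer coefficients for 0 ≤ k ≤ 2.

Fix the vertex order 0 < 1 < 2 < 3 < 4 < 5 < 6 < 7 < 8 < 9 and write every simplex with vertices in increasing order. Then dim K = 2 and the simplices of K are:

  0-simplices (10): [0], [1], [2], [3], [4], [5], [6], [7], [8], [9]
  1-simplices (30): (30 of them)
  2-simplices (20): (20 of them)

Hence C_0 ≅ Z^10, C_1 ≅ Z^30, C_2 ≅ Z^20.

Boundary ∂_1: C_1 → C_0 sends each edge [p,q] (with p < q) to q − p. For instance
  ∂[1,4] = [4] − [1].
This gives a 10×30 integer matrix of rank 9; reducing to Smith normal form yields diagonal entries (1,1,1,1,1,1,1,1,1).

The boundary map ∂_2: C_2 → C_1 maps a triangle to the signed sum of its edges. For instance
  ∂[0,1,9] = [1,9] − [0,9] + [0,1],
  ∂[3,7,8] = [7,8] − [3,8] + [3,7].
This gives a 30×20 integer matrix of rank 20; reducing to Smith normal form yields diagonal entries (1,1,1,1,1,1,1,1,1,1,1,1,1,1,1,1,1,1,1,2).

From H_k ≅ ker(∂_k) / im(∂_{k+1}) we obtain:

  H_0: rank C_0 − rank ∂_1 = 10 − 9 = 1, and the invariant factors of ∂_1 are all 1, so H_0 = Z.
  H_1: rank ker ∂_1 − rank ∂_2 = (30 − 9) − 20 = 1, and ∂_2 has invariant factor 2 > 1, so H_1 = Z ⊕ Z/2.
  H_2: rank ker ∂_2 − rank ∂_3 = (20 − 20) − 0 = 0, and there is no ∂_3, so H_2 = 0.

(K is a triangulation of the Klein bottle.)

H_0 ≅ Z,  H_1 ≅ Z ⊕ Z/2,  H_2 = 0.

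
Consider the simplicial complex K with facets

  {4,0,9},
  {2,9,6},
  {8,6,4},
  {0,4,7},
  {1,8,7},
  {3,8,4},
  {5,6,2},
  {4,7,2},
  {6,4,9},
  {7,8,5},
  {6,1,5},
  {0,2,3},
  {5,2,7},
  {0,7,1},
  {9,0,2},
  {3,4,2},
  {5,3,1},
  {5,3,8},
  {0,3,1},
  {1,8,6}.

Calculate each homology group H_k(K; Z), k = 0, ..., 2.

Fix the vertex order 0 < 1 < 2 < 3 < 4 < 5 < 6 < 7 < 8 < 9 and write every simplex with vertices in increasing order. Then dim K = 2 and the simplices of K are:

  0-simplices (10): [0], [1], [2], [3], [4], [5], [6], [7], [8], [9]
  1-simplices (30): (30 of them)
  2-simplices (20): (20 of them)

so the chain groups are C_0 ≅ Z^10, C_1 ≅ Z^30, C_2 ≅ Z^20.

∂_1: C_1 → C_0 sends each edge [p,q] (with p < q) to q − p.
This gives a 10×30 integer matrix of rank 9; reducing to Smith normal form yields diagonal entries (1,1,1,1,1,1,1,1,1).

Boundary ∂_2: C_2 → C_1 maps a triangle to the signed sum of its edges. For instance
  ∂[0,1,3] = [1,3] − [0,3] + [0,1],
  ∂[1,3,5] = [3,5] − [1,5] + [1,3].
The resulting 30×20 matrix has rank 20, and its Smith normal form has invariant factors (1,1,1,1,1,1,1,1,1,1,1,1,1,1,1,1,1,1,1,2).

Reading off H_k = ker ∂_k / im ∂_{k+1}:

  H_0: rank C_0 − rank ∂_1 = 10 − 9 = 1, and the invariant factors of ∂_1 are all 1, so H_0 ≅ Z.
  H_1: rank ker ∂_1 − rank ∂_2 = (30 − 9) − 20 = 1, and ∂_2 has invariant factor 2 > 1, so H_1 ≅ Z × Z/2.
  H_2: rank ker ∂_2 − rank ∂_3 = (20 − 20) − 0 = 0, and there is no ∂_3, so H_2 ≅ 0.

As a check, the Euler characteristic is 10 − 30 + 20 = 0, which agrees with 1 − 1 + 0 = 0.

H_0 = Z,  H_1 = Z × Z/2,  H_2 = 0.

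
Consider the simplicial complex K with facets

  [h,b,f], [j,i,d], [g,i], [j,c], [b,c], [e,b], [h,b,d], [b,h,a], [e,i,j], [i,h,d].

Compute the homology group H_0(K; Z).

Take the total order a < b < c < d < e < f < g < h < i < j on the vertex set. Then K (dimension 2) consists of the simplices:

  0-simplices (10): a, b, c, d, e, f, g, h, i, j
  1-simplices (17): ab, ah, bc, bd, be, bf, bh, cj, dh, di, dj, ei, ej, fh, gi, hi, ij
  2-simplices (6): abh, bdh, bfh, dhi, dij, eij

giving chain groups C_0 ≅ Z^10, C_1 ≅ Z^17, C_2 ≅ Z^6.

Boundary ∂_1: C_1 → C_0 is given by ∂[p,q] = [q] − [p]. For instance
  ∂cj = j − c.
As a 10×17 matrix over Z this has rank 9, with invariant factors (1,1,1,1,1,1,1,1,1).

Boundary ∂_2: C_2 → C_1 maps a triangle to the signed sum of its edges. For instance
  ∂bfh = fh − bh + bf,
  ∂eij = ij − ej + ei.
The 17×6 boundary matrix has rank 6 and Smith normal form diag(1,1,1,1,1,1).

Computing H_k = (kernel of ∂_k) / (image of ∂_{k+1}):

  H_0: rank C_0 − rank ∂_1 = 10 − 9 = 1, and the invariant factors of ∂_1 are all 1, so H_0 = Z.

H_0 = Z.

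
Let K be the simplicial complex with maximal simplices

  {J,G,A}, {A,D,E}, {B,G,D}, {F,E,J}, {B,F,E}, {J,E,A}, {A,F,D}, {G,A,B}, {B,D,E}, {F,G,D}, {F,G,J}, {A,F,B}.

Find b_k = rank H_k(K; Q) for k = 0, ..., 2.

We work with the vertex ordering A < B < D < E < F < G < J. The simplices of K, each written with vertices in increasing order, are:

  0-simplices (7): A, B, D, E, F, G, J
  1-simplices (18): AB, AD, AE, AF, AG, AJ, BD, BE, BF, BG, DE, DF, DG, EF, EJ, FG, FJ, GJ
  2-simplices (12): ABF, ABG, ADE, ADF, AEJ, AGJ, BDE, BDG, BEF, DFG, EFJ, FGJ

Hence C_0 ≅ Z^7, C_1 ≅ Z^18, C_2 ≅ Z^12.

∂_1: C_1 → C_0 is given by ∂[p,q] = [q] − [p].
The 7×18 boundary matrix has rank 6 and Smith normal form diag(1,1,1,1,1,1).

∂_2: C_2 → C_1 acts by ∂[p,q,r] = [q,r] − [p,r] + [p,q]. For instance
  ∂ADF = DF − AF + AD,
  ∂ABG = BG − AG + AB.
The resulting 18×12 matrix has rank 12, and its Smith normal form has invariant factors (1,1,1,1,1,1,1,1,1,1,1,2).

Computing H_k = (kernel of ∂_k) / (image of ∂_{k+1}):

  H_0: rank C_0 − rank ∂_1 = 7 − 6 = 1, and the invariant factors of ∂_1 are all 1, so H_0 ≅ Z.
  H_1: rank ker ∂_1 − rank ∂_2 = (18 − 6) − 12 = 0, and ∂_2 has invariant factor 2 > 1, so H_1 ≅ Z/2.
  H_2: rank ker ∂_2 − rank ∂_3 = (12 − 12) − 0 = 0, and there is no ∂_3, so H_2 ≅ 0.

(K is a triangulation of the real projective plane RP^2.)

Hence the Betti numbers are b_0 = 1, b_1 = 0, b_2 = 0.

b_0 = 1, b_1 = 0, b_2 = 0.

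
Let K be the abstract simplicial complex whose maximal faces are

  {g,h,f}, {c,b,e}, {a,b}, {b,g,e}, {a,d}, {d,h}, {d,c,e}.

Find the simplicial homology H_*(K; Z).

H_0 = Z,  H_1 = Z^2,  H_2 = 0.

We work with the vertex ordering a < b < c < d < e < f < g < h. The simplices of K, each written with vertices in increasing order, are:

  0-simplices (8): a, b, c, d, e, f, g, h
  1-simplices (13): ab, ad, bc, be, bg, cd, ce, de, dh, eg, fg, fh, gh
  2-simplices (4): bce, beg, cde, fgh

so the chain groups are C_0 ≅ Z^8, C_1 ≅ Z^13, C_2 ≅ Z^4.

∂_1: C_1 → C_0 is given by ∂[p,q] = [q] − [p].
This gives a 8×13 integer matrix of rank 7; reducing to Smith normal form yields diagonal entries (1,1,1,1,1,1,1).

∂_2: C_2 → C_1 sends each 2-simplex [p,q,r] to [q,r] − [p,r] + [p,q]. For instance
  ∂fgh = gh − fh + fg,
  ∂beg = eg − bg + be.
The resulting 13×4 matrix has rank 4, and its Smith normal form has invariant factors (1,1,1,1).

From H_k ≅ ker(∂_k) / im(∂_{k+1}) we obtain:

  H_0: rank C_0 − rank ∂_1 = 8 − 7 = 1, and the invariant factors of ∂_1 are all 1, so H_0 ≅ Z.
  H_1: rank ker ∂_1 − rank ∂_2 = (13 − 7) − 4 = 2, and the invariant factors of ∂_2 are all 1, so H_1 ≅ Z^2.
  H_2: rank ker ∂_2 − rank ∂_3 = (4 − 4) − 0 = 0, and there is no ∂_3, so H_2 ≅ 0.

As a check, the Euler characteristic is 8 − 13 + 4 = -1, which agrees with 1 − 2 + 0 = -1.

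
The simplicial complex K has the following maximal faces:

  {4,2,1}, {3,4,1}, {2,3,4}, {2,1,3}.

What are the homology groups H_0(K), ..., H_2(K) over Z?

H_0 = Z,  H_1 = 0,  H_2 = Z.

Order the vertices as 1 < 2 < 3 < 4. Listing each simplex with vertices in this order, K has dimension 2 with simplices:

  0-simplices (4): [1], [2], [3], [4]
  1-simplices (6): [1,2], [1,3], [1,4], [2,3], [2,4], [3,4]
  2-simplices (4): [1,2,3], [1,2,4], [1,3,4], [2,3,4]

Hence C_0 ≅ Z^4, C_1 ≅ Z^6, C_2 ≅ Z^4.

The boundary map ∂_1: C_1 → C_0 is given by ∂[p,q] = [q] − [p].
The resulting 4×6 matrix has rank 3, and its Smith normal form has invariant factors (1,1,1).

The boundary map ∂_2: C_2 → C_1 sends each 2-simplex [p,q,r] to [q,r] − [p,r] + [p,q]. For instance
  ∂[2,3,4] = [3,4] − [2,4] + [2,3],
  ∂[1,2,3] = [2,3] − [1,3] + [1,2].
As a 6×4 matrix over Z this has rank 3, with invariant factors (1,1,1).

Computing H_k = (kernel of ∂_k) / (image of ∂_{k+1}):

  H_0: rank C_0 − rank ∂_1 = 4 − 3 = 1, and the invariant factors of ∂_1 are all 1, so H_0 ≅ Z.
  H_1: rank ker ∂_1 − rank ∂_2 = (6 − 3) − 3 = 0, and the invariant factors of ∂_2 are all 1, so H_1 ≅ 0.
  H_2: rank ker ∂_2 − rank ∂_3 = (4 − 3) − 0 = 1, and there is no ∂_3, so H_2 ≅ Z.

As a check, the Euler characteristic is 4 − 6 + 4 = 2, which agrees with 1 − 0 + 1 = 2.
(K is a triangulation of the 2-sphere S^2.)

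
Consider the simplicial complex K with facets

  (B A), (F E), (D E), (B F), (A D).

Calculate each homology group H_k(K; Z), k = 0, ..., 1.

Order the vertices as A < B < D < E < F. Listing each simplex with vertices in this order, K has dimension 1 with simplices:

  0-simplices (5): A, B, D, E, F
  1-simplices (5): AB, AD, BF, DE, EF

so the chain groups are C_0 ≅ Z^5, C_1 ≅ Z^5.

The boundary map ∂_1: C_1 → C_0 is given by ∂[p,q] = [q] − [p].
The 5×5 boundary matrix has rank 4 and Smith normal form diag(1,1,1,1).

Now H_k = ker ∂_k / im ∂_{k+1}, so:

  H_0: rank C_0 − rank ∂_1 = 5 − 4 = 1, and the invariant factors of ∂_1 are all 1, so H_0 = Z.
  H_1: rank ker ∂_1 − rank ∂_2 = (5 − 4) − 0 = 1, and there is no ∂_2, so H_1 = Z.

H_0 ≅ Z,  H_1 ≅ Z.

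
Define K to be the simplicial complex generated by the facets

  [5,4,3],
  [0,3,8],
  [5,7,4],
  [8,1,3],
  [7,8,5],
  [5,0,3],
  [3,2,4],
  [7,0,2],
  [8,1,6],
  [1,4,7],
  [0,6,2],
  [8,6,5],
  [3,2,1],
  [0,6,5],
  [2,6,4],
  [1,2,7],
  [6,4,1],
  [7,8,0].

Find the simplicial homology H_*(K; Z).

H_0 = Z,  H_1 = Z ⊕ Z/2Z,  H_2 = 0.

Order the vertices as 0 < 1 < 2 < 3 < 4 < 5 < 6 < 7 < 8. Listing each simplex with vertices in this order, K has dimension 2 with simplices:

  0-simplices (9): [0], [1], [2], [3], [4], [5], [6], [7], [8]
  1-simplices (27): (27 of them)
  2-simplices (18): [0,2,6], [0,2,7], [0,3,5], [0,3,8], [0,5,6], [0,7,8], [1,2,3], [1,2,7], [1,3,8], [1,4,6], [1,4,7], [1,6,8], [2,3,4], [2,4,6], [3,4,5], [4,5,7], [5,6,8], [5,7,8]

Hence C_0 ≅ Z^9, C_1 ≅ Z^27, C_2 ≅ Z^18.

∂_1: C_1 → C_0 sends each edge [p,q] (with p < q) to q − p. For instance
  ∂[6,8] = [8] − [6].
As a 9×27 matrix over Z this has rank 8, with invariant factors (1,1,1,1,1,1,1,1).

∂_2: C_2 → C_1 maps a triangle to the signed sum of its edges. For instance
  ∂[1,3,8] = [3,8] − [1,8] + [1,3],
  ∂[1,6,8] = [6,8] − [1,8] + [1,6].
The 27×18 boundary matrix has rank 18 and Smith normal form diag(1,1,1,1,1,1,1,1,1,1,1,1,1,1,1,1,1,2).

Now H_k = ker ∂_k / im ∂_{k+1}, so:

  H_0: rank C_0 − rank ∂_1 = 9 − 8 = 1, and the invariant factors of ∂_1 are all 1, so H_0 ≅ Z.
  H_1: rank ker ∂_1 − rank ∂_2 = (27 − 8) − 18 = 1, and ∂_2 has invariant factor 2 > 1, so H_1 ≅ Z ⊕ Z/2Z.
  H_2: rank ker ∂_2 − rank ∂_3 = (18 − 18) − 0 = 0, and there is no ∂_3, so H_2 ≅ 0.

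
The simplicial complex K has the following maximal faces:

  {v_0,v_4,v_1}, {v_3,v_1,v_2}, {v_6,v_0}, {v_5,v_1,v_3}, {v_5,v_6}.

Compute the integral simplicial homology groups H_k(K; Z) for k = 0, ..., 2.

H_0 = Z,  H_1 = Z,  H_2 = 0.

We work with the vertex ordering v_0 < v_1 < v_2 < v_3 < v_4 < v_5 < v_6. The simplices of K, each written with vertices in increasing order, are:

  0-simplices (7): [v_0], [v_1], [v_2], [v_3], [v_4], [v_5], [v_6]
  1-simplices (10): [v_0,v_1], [v_0,v_4], [v_0,v_6], [v_1,v_2], [v_1,v_3], [v_1,v_4], [v_1,v_5], [v_2,v_3], [v_3,v_5], [v_5,v_6]
  2-simplices (3): [v_0,v_1,v_4], [v_1,v_2,v_3], [v_1,v_3,v_5]

Hence C_0 ≅ Z^7, C_1 ≅ Z^10, C_2 ≅ Z^3.

The boundary map ∂_1: C_1 → C_0 maps an edge to its endpoints' difference, ∂[p,q] = q − p.
As a 7×10 matrix over Z this has rank 6, with invariant factors (1,1,1,1,1,1).

Boundary ∂_2: C_2 → C_1 acts by ∂[p,q,r] = [q,r] − [p,r] + [p,q]. For instance
  ∂[v_1,v_2,v_3] = [v_2,v_3] − [v_1,v_3] + [v_1,v_2],
  ∂[v_1,v_3,v_5] = [v_3,v_5] − [v_1,v_5] + [v_1,v_3].
The 10×3 boundary matrix has rank 3 and Smith normal form diag(1,1,1).

From H_k ≅ ker(∂_k) / im(∂_{k+1}) we obtain:

  H_0: rank C_0 − rank ∂_1 = 7 − 6 = 1, and the invariant factors of ∂_1 are all 1, so H_0 ≅ Z.
  H_1: rank ker ∂_1 − rank ∂_2 = (10 − 6) − 3 = 1, and the invariant factors of ∂_2 are all 1, so H_1 ≅ Z.
  H_2: rank ker ∂_2 − rank ∂_3 = (3 − 3) − 0 = 0, and there is no ∂_3, so H_2 ≅ 0.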